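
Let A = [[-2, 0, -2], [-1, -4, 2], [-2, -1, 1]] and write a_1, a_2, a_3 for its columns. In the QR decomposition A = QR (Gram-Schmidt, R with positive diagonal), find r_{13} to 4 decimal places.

r_{13} = 0.0000

a_1 = (-2, -1, -2); ‖a_1‖ = 3.0000, so e_1 = (-0.6667, -0.3333, -0.6667).
r_{13} = e_1·a_3 = 0.0000.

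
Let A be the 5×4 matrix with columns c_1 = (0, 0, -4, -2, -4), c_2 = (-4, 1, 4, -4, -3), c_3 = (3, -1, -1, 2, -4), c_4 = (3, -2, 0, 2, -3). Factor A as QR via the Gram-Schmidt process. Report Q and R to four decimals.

c_1 = (0, 0, -4, -2, -4); ‖c_1‖ = 6.0000, so q_1 = (0.0000, 0.0000, -0.6667, -0.3333, -0.6667).
q_1·c_2 = 0.0000·(-4) + 0.0000·1 + (-0.6667)·4 + (-0.3333)·(-4) + (-0.6667)·(-3) = 0.6667.
u_2 = c_2 − 0.6667·q_1 = (-4.0000, 1.0000, 4.4444, -3.7778, -2.5556).
‖u_2‖ = 7.5865, so q_2 = (-0.5272, 0.1318, 0.5858, -0.4980, -0.3369).
q_1·c_3 = 0.0000·3 + 0.0000·(-1) + (-0.6667)·(-1) + (-0.3333)·2 + (-0.6667)·(-4) = 2.6667; q_2·c_3 = (-0.5272)·3 + 0.1318·(-1) + 0.5858·(-1) + (-0.4980)·2 + (-0.3369)·(-4) = -1.9479.
u_3 = c_3 − 2.6667·q_1 + 1.9479·q_2 = (1.9730, -0.7432, 1.9189, 1.9189, -2.8784).
‖u_3‖ = 4.4827, so q_3 = (0.4401, -0.1658, 0.4281, 0.4281, -0.6421).
q_1·c_4 = 0.0000·3 + 0.0000·(-2) + (-0.6667)·0 + (-0.3333)·2 + (-0.6667)·(-3) = 1.3333; q_2·c_4 = (-0.5272)·3 + 0.1318·(-2) + 0.5858·0 + (-0.4980)·2 + (-0.3369)·(-3) = -1.8307; q_3·c_4 = 0.4401·3 + (-0.1658)·(-2) + 0.4281·0 + 0.4281·2 + (-0.6421)·(-3) = 4.4345.
u_4 = c_4 − 1.3333·q_1 + 1.8307·q_2 − 4.4345·q_3 = (0.0830, -1.0234, 0.0631, -0.3655, 0.1196).
‖u_4‖ = 1.0983, so q_4 = (0.0756, -0.9319, 0.0575, -0.3328, 0.1089).

Q = [[0.0000, -0.5272, 0.4401, 0.0756], [0.0000, 0.1318, -0.1658, -0.9319], [-0.6667, 0.5858, 0.4281, 0.0575], [-0.3333, -0.4980, 0.4281, -0.3328], [-0.6667, -0.3369, -0.6421, 0.1089]], R = [[6.0000, 0.6667, 2.6667, 1.3333], [0.0000, 7.5865, -1.9479, -1.8307], [0.0000, 0.0000, 4.4827, 4.4345], [0.0000, 0.0000, 0.0000, 1.0983]]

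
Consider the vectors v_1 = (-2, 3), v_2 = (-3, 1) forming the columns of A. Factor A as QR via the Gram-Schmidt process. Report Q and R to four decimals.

Q = [[-0.5547, -0.8321], [0.8321, -0.5547]], R = [[3.6056, 2.4962], [0.0000, 1.9415]]

v_1 = (-2, 3); ‖v_1‖ = 3.6056, so e_1 = (-0.5547, 0.8321).
e_1·v_2 = (-0.5547)·(-3) + 0.8321·1 = 2.4962.
u_2 = v_2 − 2.4962·e_1 = (-1.6154, -1.0769).
‖u_2‖ = 1.9415, so e_2 = (-0.8321, -0.5547).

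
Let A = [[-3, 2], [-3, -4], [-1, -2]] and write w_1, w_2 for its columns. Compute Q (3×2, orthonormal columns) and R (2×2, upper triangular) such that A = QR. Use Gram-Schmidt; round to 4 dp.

Q = [[-0.6882, 0.7184], [-0.6882, -0.6025], [-0.2294, -0.3476]], R = [[4.3589, 1.8353], [0.0000, 4.5422]]

w_1 = (-3, -3, -1); ‖w_1‖ = 4.3589, so e_1 = (-0.6882, -0.6882, -0.2294).
e_1·w_2 = (-0.6882)·2 + (-0.6882)·(-4) + (-0.2294)·(-2) = 1.8353.
u_2 = w_2 − 1.8353·e_1 = (3.2632, -2.7368, -1.5789).
‖u_2‖ = 4.5422, so e_2 = (0.7184, -0.6025, -0.3476).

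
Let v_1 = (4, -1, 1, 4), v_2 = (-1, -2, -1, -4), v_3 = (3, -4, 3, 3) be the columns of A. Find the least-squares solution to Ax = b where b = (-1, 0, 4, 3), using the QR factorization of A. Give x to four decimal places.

q_1 = v_1/‖v_1‖ = (4, -1, 1, 4)/5.8310 = (0.6860, -0.1715, 0.1715, 0.6860).
r_{12} = q_1·v_2 = -3.2585.
u_2 = v_2 + 3.2585·q_1 = (1.2353, -2.5588, -0.4412, -1.7647).
‖u_2‖ = 3.3738, so q_2 = (0.3661, -0.7584, -0.1308, -0.5231).
r_{13} = q_1·v_3 = 5.3165; r_{23} = q_2·v_3 = 2.1707.
u_3 = v_3 − 5.3165·q_1 − 2.1707·q_2 = (-1.4419, -1.4419, 2.3721, 0.4884).
‖u_3‖ = 3.1660, so q_3 = (-0.4554, -0.4554, 0.7493, 0.1543).
Qᵀb = (2.0580, -2.4584, 3.9152).
Back-substitute: x_3 = 3.9152/3.1660 = 1.2367.
x_2 = (-2.4584 − 2.1707·1.2367)/3.3738 = -1.5244.
x_1 = (2.0580 + 3.2585·(-1.5244) − 5.3165·1.2367)/5.8310 = -1.6265.

x = (-1.6265, -1.5244, 1.2367)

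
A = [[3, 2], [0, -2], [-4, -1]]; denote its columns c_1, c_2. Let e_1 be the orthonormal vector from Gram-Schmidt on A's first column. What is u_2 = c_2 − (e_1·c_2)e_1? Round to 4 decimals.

e_1 = c_1/‖c_1‖ = (3, 0, -4)/5.0000 = (0.6000, 0.0000, -0.8000).
r_{12} = e_1·c_2 = 2.0000.
u_2 = c_2 − 2.0000·e_1 = (0.8000, -2.0000, 0.6000).

u_2 = (0.8000, -2.0000, 0.6000)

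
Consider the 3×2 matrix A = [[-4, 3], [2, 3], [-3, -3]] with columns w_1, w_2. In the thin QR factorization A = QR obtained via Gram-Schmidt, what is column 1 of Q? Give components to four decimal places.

q_1 = (-0.7428, 0.3714, -0.5571)

q_1 = w_1/‖w_1‖ = (-4, 2, -3)/5.3852 = (-0.7428, 0.3714, -0.5571).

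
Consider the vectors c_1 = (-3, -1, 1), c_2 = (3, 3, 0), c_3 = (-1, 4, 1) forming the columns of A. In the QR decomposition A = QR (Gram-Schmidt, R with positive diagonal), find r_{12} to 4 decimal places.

r_{12} = -3.6181

c_1 = (-3, -1, 1); ‖c_1‖ = 3.3166, so e_1 = (-0.9045, -0.3015, 0.3015).
r_{12} = e_1·c_2 = -3.6181.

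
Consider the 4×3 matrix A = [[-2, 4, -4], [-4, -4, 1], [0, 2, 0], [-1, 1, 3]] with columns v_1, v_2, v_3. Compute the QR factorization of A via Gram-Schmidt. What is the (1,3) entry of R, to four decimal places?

r_{13} = 0.2182

v_1 = (-2, -4, 0, -1); ‖v_1‖ = 4.5826, so q_1 = (-0.4364, -0.8729, 0.0000, -0.2182).
r_{13} = q_1·v_3 = 0.2182.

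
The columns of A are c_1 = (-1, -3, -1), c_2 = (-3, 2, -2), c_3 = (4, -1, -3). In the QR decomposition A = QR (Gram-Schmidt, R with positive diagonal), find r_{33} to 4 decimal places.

e_1 = c_1/‖c_1‖ = (-1, -3, -1)/3.3166 = (-0.3015, -0.9045, -0.3015).
r_{12} = e_1·c_2 = -0.3015.
u_2 = c_2 + 0.3015·e_1 = (-3.0909, 1.7273, -2.0909).
‖u_2‖ = 4.1121, so e_2 = (-0.7517, 0.4200, -0.5085).
r_{13} = e_1·c_3 = 0.6030; r_{23} = e_2·c_3 = -1.9013.
u_3 = c_3 − 0.6030·e_1 + 1.9013·e_2 = (2.7527, 0.3441, -3.7849).
r_{33} = ‖u_3‖ = 4.6927.

r_{33} = 4.6927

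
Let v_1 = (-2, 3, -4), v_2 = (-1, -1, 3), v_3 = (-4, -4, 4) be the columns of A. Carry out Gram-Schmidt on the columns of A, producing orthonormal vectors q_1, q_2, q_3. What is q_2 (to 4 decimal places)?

v_1 = (-2, 3, -4); ‖v_1‖ = 5.3852, so q_1 = (-0.3714, 0.5571, -0.7428).
q_1·v_2 = (-0.3714)·(-1) + 0.5571·(-1) + (-0.7428)·3 = -2.4140.
u_2 = v_2 + 2.4140·q_1 = (-1.8966, 0.3448, 1.2069).
‖u_2‖ = 2.2743, so q_2 = (-0.8339, 0.1516, 0.5307).

q_2 = (-0.8339, 0.1516, 0.5307)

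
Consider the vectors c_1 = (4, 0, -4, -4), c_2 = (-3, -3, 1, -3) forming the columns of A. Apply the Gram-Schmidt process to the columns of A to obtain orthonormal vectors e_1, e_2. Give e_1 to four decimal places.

c_1 = (4, 0, -4, -4); ‖c_1‖ = 6.9282, so e_1 = (0.5774, 0.0000, -0.5774, -0.5774).

e_1 = (0.5774, 0.0000, -0.5774, -0.5774)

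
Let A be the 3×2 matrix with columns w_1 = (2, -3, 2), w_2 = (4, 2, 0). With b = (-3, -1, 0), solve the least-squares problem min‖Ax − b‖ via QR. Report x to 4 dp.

x = (-0.0952, -0.6905)

w_1 = (2, -3, 2); ‖w_1‖ = 4.1231, so q_1 = (0.4851, -0.7276, 0.4851).
q_1·w_2 = 0.4851·4 + (-0.7276)·2 + 0.4851·0 = 0.4851.
u_2 = w_2 − 0.4851·q_1 = (3.7647, 2.3529, -0.2353).
‖u_2‖ = 4.4458, so q_2 = (0.8468, 0.5293, -0.0529).
Qᵀb = (-0.7276, -3.0697).
Back-substitute: x_2 = -3.0697/4.4458 = -0.6905.
x_1 = (-0.7276 − 0.4851·(-0.6905))/4.1231 = -0.0952.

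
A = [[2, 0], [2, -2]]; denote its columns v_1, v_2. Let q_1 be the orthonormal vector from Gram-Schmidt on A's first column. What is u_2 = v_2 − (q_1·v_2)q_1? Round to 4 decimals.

v_1 = (2, 2); ‖v_1‖ = 2.8284, so q_1 = (0.7071, 0.7071).
q_1·v_2 = 0.7071·0 + 0.7071·(-2) = -1.4142.
u_2 = v_2 + 1.4142·q_1 = (1.0000, -1.0000).

u_2 = (1.0000, -1.0000)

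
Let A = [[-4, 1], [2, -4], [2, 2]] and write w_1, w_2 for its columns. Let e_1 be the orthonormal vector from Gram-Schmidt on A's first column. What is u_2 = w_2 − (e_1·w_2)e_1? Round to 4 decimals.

u_2 = (-0.3333, -3.3333, 2.6667)

w_1 = (-4, 2, 2); ‖w_1‖ = 4.8990, so e_1 = (-0.8165, 0.4082, 0.4082).
e_1·w_2 = (-0.8165)·1 + 0.4082·(-4) + 0.4082·2 = -1.6330.
u_2 = w_2 + 1.6330·e_1 = (-0.3333, -3.3333, 2.6667).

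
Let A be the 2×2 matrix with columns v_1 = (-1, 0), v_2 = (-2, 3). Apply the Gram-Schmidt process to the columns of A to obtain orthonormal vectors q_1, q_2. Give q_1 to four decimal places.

v_1 = (-1, 0); ‖v_1‖ = 1.0000, so q_1 = (-1.0000, 0.0000).

q_1 = (-1.0000, 0.0000)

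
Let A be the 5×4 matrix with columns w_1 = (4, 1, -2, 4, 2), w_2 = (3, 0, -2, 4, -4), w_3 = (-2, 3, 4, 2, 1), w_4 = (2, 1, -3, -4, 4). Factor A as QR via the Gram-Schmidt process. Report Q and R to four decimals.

Q = [[0.6247, 0.1184, -0.2726, 0.2341], [0.1562, -0.1052, 0.5191, 0.8106], [-0.3123, -0.1491, 0.6464, -0.2180], [0.6247, 0.2981, 0.4866, -0.4587], [0.3123, -0.9294, -0.0411, -0.1741]], R = [[6.4031, 3.7482, -0.4685, 1.0932], [0.0000, 5.5634, -1.4818, -4.3315], [0.0000, 0.0000, 5.6200, -4.0758], [0.0000, 0.0000, 0.0000, 3.0710]]

e_1 = w_1/‖w_1‖ = (4, 1, -2, 4, 2)/6.4031 = (0.6247, 0.1562, -0.3123, 0.6247, 0.3123).
r_{12} = e_1·w_2 = 3.7482.
u_2 = w_2 − 3.7482·e_1 = (0.6585, -0.5854, -0.8293, 1.6585, -5.1707).
‖u_2‖ = 5.5634, so e_2 = (0.1184, -0.1052, -0.1491, 0.2981, -0.9294).
r_{13} = e_1·w_3 = -0.4685; r_{23} = e_2·w_3 = -1.4818.
u_3 = w_3 + 0.4685·e_1 + 1.4818·e_2 = (-1.5319, 2.9173, 3.6328, 2.7344, -0.2309).
‖u_3‖ = 5.6200, so e_3 = (-0.2726, 0.5191, 0.6464, 0.4866, -0.0411).
r_{14} = e_1·w_4 = 1.0932; r_{24} = e_2·w_4 = -4.3315; r_{34} = e_3·w_4 = -4.0758.
u_4 = w_4 − 1.0932·e_1 + 4.3315·e_2 + 4.0758·e_3 = (0.7188, 2.4892, -0.6696, -1.4085, -0.5347).
‖u_4‖ = 3.0710, so e_4 = (0.2341, 0.8106, -0.2180, -0.4587, -0.1741).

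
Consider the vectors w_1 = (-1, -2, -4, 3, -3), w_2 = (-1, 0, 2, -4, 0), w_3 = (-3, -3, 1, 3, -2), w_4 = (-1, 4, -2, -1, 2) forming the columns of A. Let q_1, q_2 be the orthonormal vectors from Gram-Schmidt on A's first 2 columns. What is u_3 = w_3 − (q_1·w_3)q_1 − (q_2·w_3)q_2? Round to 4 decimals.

q_1 = w_1/‖w_1‖ = (-1, -2, -4, 3, -3)/6.2450 = (-0.1601, -0.3203, -0.6405, 0.4804, -0.4804).
r_{12} = q_1·w_2 = -3.0424.
u_2 = w_2 + 3.0424·q_1 = (-1.4872, -0.9744, 0.0513, -2.5385, -1.4615).
‖u_2‖ = 3.4269, so q_2 = (-0.4340, -0.2843, 0.0150, -0.7407, -0.4265).
r_{13} = q_1·w_3 = 3.2026; r_{23} = q_2·w_3 = 0.8006.
u_3 = w_3 − 3.2026·q_1 − 0.8006·q_2 = (-2.1397, -1.7467, 3.0393, 2.0546, -0.1201).

u_3 = (-2.1397, -1.7467, 3.0393, 2.0546, -0.1201)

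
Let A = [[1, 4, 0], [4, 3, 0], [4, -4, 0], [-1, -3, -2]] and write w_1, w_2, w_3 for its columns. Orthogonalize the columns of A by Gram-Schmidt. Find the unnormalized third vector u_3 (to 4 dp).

w_1 = (1, 4, 4, -1); ‖w_1‖ = 5.8310, so e_1 = (0.1715, 0.6860, 0.6860, -0.1715).
e_1·w_2 = 0.1715·4 + 0.6860·3 + 0.6860·(-4) + (-0.1715)·(-3) = 0.5145.
u_2 = w_2 − 0.5145·e_1 = (3.9118, 2.6471, -4.3529, -2.9118).
‖u_2‖ = 7.0523, so e_2 = (0.5547, 0.3753, -0.6172, -0.4129).
e_1·w_3 = 0.1715·0 + 0.6860·0 + 0.6860·0 + (-0.1715)·(-2) = 0.3430; e_2·w_3 = 0.5547·0 + 0.3753·0 + (-0.6172)·0 + (-0.4129)·(-2) = 0.8258.
u_3 = w_3 − 0.3430·e_1 − 0.8258·e_2 = (-0.5169, -0.5452, 0.2744, -1.6002).

u_3 = (-0.5169, -0.5452, 0.2744, -1.6002)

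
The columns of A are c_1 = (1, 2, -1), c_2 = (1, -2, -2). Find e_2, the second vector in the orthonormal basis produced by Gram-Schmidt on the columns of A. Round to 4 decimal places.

e_2 = (0.3925, -0.5608, -0.7290)

c_1 = (1, 2, -1); ‖c_1‖ = 2.4495, so e_1 = (0.4082, 0.8165, -0.4082).
e_1·c_2 = 0.4082·1 + 0.8165·(-2) + (-0.4082)·(-2) = -0.4082.
u_2 = c_2 + 0.4082·e_1 = (1.1667, -1.6667, -2.1667).
‖u_2‖ = 2.9721, so e_2 = (0.3925, -0.5608, -0.7290).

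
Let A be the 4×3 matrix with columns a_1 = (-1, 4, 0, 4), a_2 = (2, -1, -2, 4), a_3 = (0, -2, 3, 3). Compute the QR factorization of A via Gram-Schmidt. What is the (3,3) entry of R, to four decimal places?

r_{33} = 4.4066

a_1 = (-1, 4, 0, 4); ‖a_1‖ = 5.7446, so e_1 = (-0.1741, 0.6963, 0.0000, 0.6963).
e_1·a_2 = (-0.1741)·2 + 0.6963·(-1) + 0.0000·(-2) + 0.6963·4 = 1.7408.
u_2 = a_2 − 1.7408·e_1 = (2.3030, -2.2121, -2.0000, 2.7879).
‖u_2‖ = 4.6872, so e_2 = (0.4913, -0.4720, -0.4267, 0.5948).
e_1·a_3 = (-0.1741)·0 + 0.6963·(-2) + 0.0000·3 + 0.6963·3 = 0.6963; e_2·a_3 = 0.4913·0 + (-0.4720)·(-2) + (-0.4267)·3 + 0.5948·3 = 1.4482.
u_3 = a_3 − 0.6963·e_1 − 1.4482·e_2 = (-0.5903, -1.8014, 3.6179, 1.6538).
r_{33} = ‖u_3‖ = 4.4066.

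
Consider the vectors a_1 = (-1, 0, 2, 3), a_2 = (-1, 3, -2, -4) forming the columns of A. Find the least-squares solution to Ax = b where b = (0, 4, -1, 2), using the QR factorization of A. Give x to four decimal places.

x = (1.0769, 0.7385)

a_1 = (-1, 0, 2, 3); ‖a_1‖ = 3.7417, so q_1 = (-0.2673, 0.0000, 0.5345, 0.8018).
q_1·a_2 = (-0.2673)·(-1) + 0.0000·3 + 0.5345·(-2) + 0.8018·(-4) = -4.0089.
u_2 = a_2 + 4.0089·q_1 = (-2.0714, 3.0000, 0.1429, -0.7857).
‖u_2‖ = 3.7321, so q_2 = (-0.5550, 0.8038, 0.0383, -0.2105).
Qᵀb = (1.0690, 2.7560).
Back-substitute: x_2 = 2.7560/3.7321 = 0.7385.
x_1 = (1.0690 + 4.0089·0.7385)/3.7417 = 1.0769.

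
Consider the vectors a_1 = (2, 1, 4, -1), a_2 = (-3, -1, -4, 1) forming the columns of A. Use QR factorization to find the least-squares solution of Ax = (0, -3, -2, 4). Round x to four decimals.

x = (-2.5000, -1.6667)

e_1 = a_1/‖a_1‖ = (2, 1, 4, -1)/4.6904 = (0.4264, 0.2132, 0.8528, -0.2132).
r_{12} = e_1·a_2 = -5.1168.
u_2 = a_2 + 5.1168·e_1 = (-0.8182, 0.0909, 0.3636, -0.0909).
‖u_2‖ = 0.9045, so e_2 = (-0.9045, 0.1005, 0.4020, -0.1005).
Qᵀb = (-3.1980, -1.5076).
Back-substitute: x_2 = -1.5076/0.9045 = -1.6667.
x_1 = (-3.1980 + 5.1168·(-1.6667))/4.6904 = -2.5000.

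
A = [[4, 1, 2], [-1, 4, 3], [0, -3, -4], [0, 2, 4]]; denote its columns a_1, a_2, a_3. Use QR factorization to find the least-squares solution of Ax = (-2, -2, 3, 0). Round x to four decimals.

e_1 = a_1/‖a_1‖ = (4, -1, 0, 0)/4.1231 = (0.9701, -0.2425, 0.0000, 0.0000).
r_{12} = e_1·a_2 = 0.0000.
u_2 = a_2 + 0.0000·e_1 = (1.0000, 4.0000, -3.0000, 2.0000).
‖u_2‖ = 5.4772, so e_2 = (0.1826, 0.7303, -0.5477, 0.3651).
r_{13} = e_1·a_3 = 1.2127; r_{23} = e_2·a_3 = 6.2075.
u_3 = a_3 − 1.2127·e_1 − 6.2075·e_2 = (-0.3098, -1.2392, -0.6000, 1.7333).
‖u_3‖ = 2.2352, so e_3 = (-0.1386, -0.5544, -0.2684, 0.7755).
Qᵀb = (-1.4552, -3.4689, 0.5807).
Back-substitute: x_3 = 0.5807/2.2352 = 0.2598.
x_2 = (-3.4689 − 6.2075·0.2598)/5.4772 = -0.9278.
x_1 = (-1.4552 + 0.0000·(-0.9278) − 1.2127·0.2598)/4.1231 = -0.4294.

x = (-0.4294, -0.9278, 0.2598)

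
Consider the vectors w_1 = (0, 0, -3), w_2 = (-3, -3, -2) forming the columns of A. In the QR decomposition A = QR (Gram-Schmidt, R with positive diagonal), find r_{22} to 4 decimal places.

w_1 = (0, 0, -3); ‖w_1‖ = 3.0000, so e_1 = (0.0000, 0.0000, -1.0000).
e_1·w_2 = 0.0000·(-3) + 0.0000·(-3) + (-1.0000)·(-2) = 2.0000.
u_2 = w_2 − 2.0000·e_1 = (-3.0000, -3.0000, 0.0000).
r_{22} = ‖u_2‖ = 4.2426.

r_{22} = 4.2426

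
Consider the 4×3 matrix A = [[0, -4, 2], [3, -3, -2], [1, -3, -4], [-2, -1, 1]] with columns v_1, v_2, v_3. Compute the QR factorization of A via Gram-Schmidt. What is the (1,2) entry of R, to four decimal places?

v_1 = (0, 3, 1, -2); ‖v_1‖ = 3.7417, so q_1 = (0.0000, 0.8018, 0.2673, -0.5345).
r_{12} = q_1·v_2 = -2.6726.

r_{12} = -2.6726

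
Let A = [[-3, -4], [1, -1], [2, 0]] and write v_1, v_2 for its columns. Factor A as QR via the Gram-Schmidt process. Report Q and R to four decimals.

q_1 = v_1/‖v_1‖ = (-3, 1, 2)/3.7417 = (-0.8018, 0.2673, 0.5345).
r_{12} = q_1·v_2 = 2.9399.
u_2 = v_2 − 2.9399·q_1 = (-1.6429, -1.7857, -1.5714).
‖u_2‖ = 2.8909, so q_2 = (-0.5683, -0.6177, -0.5436).

Q = [[-0.8018, -0.5683], [0.2673, -0.6177], [0.5345, -0.5436]], R = [[3.7417, 2.9399], [0.0000, 2.8909]]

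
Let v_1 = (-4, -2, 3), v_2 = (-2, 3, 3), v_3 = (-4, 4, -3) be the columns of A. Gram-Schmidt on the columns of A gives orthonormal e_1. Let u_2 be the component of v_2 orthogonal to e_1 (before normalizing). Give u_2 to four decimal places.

e_1 = v_1/‖v_1‖ = (-4, -2, 3)/5.3852 = (-0.7428, -0.3714, 0.5571).
r_{12} = e_1·v_2 = 2.0426.
u_2 = v_2 − 2.0426·e_1 = (-0.4828, 3.7586, 1.8621).

u_2 = (-0.4828, 3.7586, 1.8621)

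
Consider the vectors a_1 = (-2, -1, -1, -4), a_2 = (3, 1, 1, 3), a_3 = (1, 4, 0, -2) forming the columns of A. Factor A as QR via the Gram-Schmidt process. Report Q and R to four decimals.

a_1 = (-2, -1, -1, -4); ‖a_1‖ = 4.6904, so q_1 = (-0.4264, -0.2132, -0.2132, -0.8528).
q_1·a_2 = (-0.4264)·3 + (-0.2132)·1 + (-0.2132)·1 + (-0.8528)·3 = -4.2640.
u_2 = a_2 + 4.2640·q_1 = (1.1818, 0.0909, 0.0909, -0.6364).
‖u_2‖ = 1.3484, so q_2 = (0.8765, 0.0674, 0.0674, -0.4719).
q_1·a_3 = (-0.4264)·1 + (-0.2132)·4 + (-0.2132)·0 + (-0.8528)·(-2) = 0.4264; q_2·a_3 = 0.8765·1 + 0.0674·4 + 0.0674·0 + (-0.4719)·(-2) = 2.0900.
u_3 = a_3 − 0.4264·q_1 − 2.0900·q_2 = (-0.6500, 3.9500, -0.0500, -0.6500).
‖u_3‖ = 4.0559, so q_3 = (-0.1603, 0.9739, -0.0123, -0.1603).

Q = [[-0.4264, 0.8765, -0.1603], [-0.2132, 0.0674, 0.9739], [-0.2132, 0.0674, -0.0123], [-0.8528, -0.4719, -0.1603]], R = [[4.6904, -4.2640, 0.4264], [0.0000, 1.3484, 2.0900], [0.0000, 0.0000, 4.0559]]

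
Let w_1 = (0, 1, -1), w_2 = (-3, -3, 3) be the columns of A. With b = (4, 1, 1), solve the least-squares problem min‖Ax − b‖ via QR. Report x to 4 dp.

w_1 = (0, 1, -1); ‖w_1‖ = 1.4142, so e_1 = (0.0000, 0.7071, -0.7071).
e_1·w_2 = 0.0000·(-3) + 0.7071·(-3) + (-0.7071)·3 = -4.2426.
u_2 = w_2 + 4.2426·e_1 = (-3.0000, 0.0000, 0.0000).
‖u_2‖ = 3.0000, so e_2 = (-1.0000, 0.0000, 0.0000).
Qᵀb = (0.0000, -4.0000).
Back-substitute: x_2 = -4.0000/3.0000 = -1.3333.
x_1 = (0.0000 + 4.2426·(-1.3333))/1.4142 = -4.0000.

x = (-4.0000, -1.3333)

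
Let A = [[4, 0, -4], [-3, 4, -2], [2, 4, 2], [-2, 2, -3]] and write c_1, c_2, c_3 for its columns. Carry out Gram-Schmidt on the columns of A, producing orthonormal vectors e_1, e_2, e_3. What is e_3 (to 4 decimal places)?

e_3 = (-0.6775, -0.2519, 0.4937, -0.4836)

e_1 = c_1/‖c_1‖ = (4, -3, 2, -2)/5.7446 = (0.6963, -0.5222, 0.3482, -0.3482).
r_{12} = e_1·c_2 = -1.3926.
u_2 = c_2 + 1.3926·e_1 = (0.9697, 3.2727, 4.4848, 1.5152).
‖u_2‖ = 5.8361, so e_2 = (0.1662, 0.5608, 0.7685, 0.2596).
r_{13} = e_1·c_3 = 0.0000; r_{23} = e_2·c_3 = -1.0281.
u_3 = c_3 + 0.0000·e_1 + 1.0281·e_2 = (-3.8292, -1.4235, 2.7900, -2.7331).
‖u_3‖ = 5.6518, so e_3 = (-0.6775, -0.2519, 0.4937, -0.4836).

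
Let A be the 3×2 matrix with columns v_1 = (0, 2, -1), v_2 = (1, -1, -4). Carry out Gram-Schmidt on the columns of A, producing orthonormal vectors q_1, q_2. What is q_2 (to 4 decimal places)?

v_1 = (0, 2, -1); ‖v_1‖ = 2.2361, so q_1 = (0.0000, 0.8944, -0.4472).
q_1·v_2 = 0.0000·1 + 0.8944·(-1) + (-0.4472)·(-4) = 0.8944.
u_2 = v_2 − 0.8944·q_1 = (1.0000, -1.8000, -3.6000).
‖u_2‖ = 4.1473, so q_2 = (0.2411, -0.4340, -0.8680).

q_2 = (0.2411, -0.4340, -0.8680)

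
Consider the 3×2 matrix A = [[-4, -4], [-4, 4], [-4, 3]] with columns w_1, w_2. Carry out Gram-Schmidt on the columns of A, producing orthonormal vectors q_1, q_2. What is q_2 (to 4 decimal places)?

q_2 = (-0.8111, 0.4867, 0.3244)

q_1 = w_1/‖w_1‖ = (-4, -4, -4)/6.9282 = (-0.5774, -0.5774, -0.5774).
r_{12} = q_1·w_2 = -1.7321.
u_2 = w_2 + 1.7321·q_1 = (-5.0000, 3.0000, 2.0000).
‖u_2‖ = 6.1644, so q_2 = (-0.8111, 0.4867, 0.3244).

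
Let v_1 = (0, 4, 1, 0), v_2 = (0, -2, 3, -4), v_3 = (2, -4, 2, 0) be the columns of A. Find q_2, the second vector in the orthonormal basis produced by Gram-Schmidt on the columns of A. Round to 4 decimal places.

q_2 = (0.0000, -0.1570, 0.6278, -0.7624)

v_1 = (0, 4, 1, 0); ‖v_1‖ = 4.1231, so q_1 = (0.0000, 0.9701, 0.2425, 0.0000).
q_1·v_2 = 0.0000·0 + 0.9701·(-2) + 0.2425·3 + 0.0000·(-4) = -1.2127.
u_2 = v_2 + 1.2127·q_1 = (0.0000, -0.8235, 3.2941, -4.0000).
‖u_2‖ = 5.2468, so q_2 = (0.0000, -0.1570, 0.6278, -0.7624).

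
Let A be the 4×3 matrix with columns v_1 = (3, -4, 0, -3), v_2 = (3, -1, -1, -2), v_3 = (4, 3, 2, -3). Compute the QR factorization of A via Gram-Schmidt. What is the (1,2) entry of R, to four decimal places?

r_{12} = 3.2585

v_1 = (3, -4, 0, -3); ‖v_1‖ = 5.8310, so e_1 = (0.5145, -0.6860, 0.0000, -0.5145).
r_{12} = e_1·v_2 = 3.2585.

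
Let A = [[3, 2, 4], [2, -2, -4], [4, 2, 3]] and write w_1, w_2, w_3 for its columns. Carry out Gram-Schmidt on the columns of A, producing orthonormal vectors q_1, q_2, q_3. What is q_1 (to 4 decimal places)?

q_1 = w_1/‖w_1‖ = (3, 2, 4)/5.3852 = (0.5571, 0.3714, 0.7428).

q_1 = (0.5571, 0.3714, 0.7428)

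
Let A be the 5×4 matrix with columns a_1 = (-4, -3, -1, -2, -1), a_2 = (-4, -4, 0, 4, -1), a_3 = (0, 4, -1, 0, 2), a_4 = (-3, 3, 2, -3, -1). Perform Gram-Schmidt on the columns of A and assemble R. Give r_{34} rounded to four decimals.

a_1 = (-4, -3, -1, -2, -1); ‖a_1‖ = 5.5678, so q_1 = (-0.7184, -0.5388, -0.1796, -0.3592, -0.1796).
q_1·a_2 = (-0.7184)·(-4) + (-0.5388)·(-4) + (-0.1796)·0 + (-0.3592)·4 + (-0.1796)·(-1) = 3.7717.
u_2 = a_2 − 3.7717·q_1 = (-1.2903, -1.9677, 0.6774, 5.3548, -0.3226).
‖u_2‖ = 5.8970, so q_2 = (-0.2188, -0.3337, 0.1149, 0.9081, -0.0547).
q_1·a_3 = (-0.7184)·0 + (-0.5388)·4 + (-0.1796)·(-1) + (-0.3592)·0 + (-0.1796)·2 = -2.3349; q_2·a_3 = (-0.2188)·0 + (-0.3337)·4 + 0.1149·(-1) + 0.9081·0 + (-0.0547)·2 = -1.5590.
u_3 = a_3 + 2.3349·q_1 + 1.5590·q_2 = (-2.0186, 2.2217, -1.2403, 0.5770, 1.4954).
‖u_3‖ = 3.6219, so q_3 = (-0.5573, 0.6134, -0.3424, 0.1593, 0.4129).
r_{34} = q_3·a_4 = 1.9366.

r_{34} = 1.9366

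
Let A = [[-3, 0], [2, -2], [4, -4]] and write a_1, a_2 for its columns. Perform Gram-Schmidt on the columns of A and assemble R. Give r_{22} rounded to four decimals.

a_1 = (-3, 2, 4); ‖a_1‖ = 5.3852, so e_1 = (-0.5571, 0.3714, 0.7428).
e_1·a_2 = (-0.5571)·0 + 0.3714·(-2) + 0.7428·(-4) = -3.7139.
u_2 = a_2 + 3.7139·e_1 = (-2.0690, -0.6207, -1.2414).
r_{22} = ‖u_2‖ = 2.4914.

r_{22} = 2.4914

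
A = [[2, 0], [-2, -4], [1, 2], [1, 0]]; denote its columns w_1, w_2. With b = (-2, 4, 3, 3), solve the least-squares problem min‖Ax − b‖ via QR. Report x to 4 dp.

q_1 = w_1/‖w_1‖ = (2, -2, 1, 1)/3.1623 = (0.6325, -0.6325, 0.3162, 0.3162).
r_{12} = q_1·w_2 = 3.1623.
u_2 = w_2 − 3.1623·q_1 = (-2.0000, -2.0000, 1.0000, -1.0000).
‖u_2‖ = 3.1623, so q_2 = (-0.6325, -0.6325, 0.3162, -0.3162).
Qᵀb = (-1.8974, -1.2649).
Back-substitute: x_2 = -1.2649/3.1623 = -0.4000.
x_1 = (-1.8974 − 3.1623·(-0.4000))/3.1623 = -0.2000.

x = (-0.2000, -0.4000)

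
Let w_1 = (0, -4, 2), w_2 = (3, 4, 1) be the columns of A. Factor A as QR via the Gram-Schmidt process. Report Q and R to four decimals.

w_1 = (0, -4, 2); ‖w_1‖ = 4.4721, so q_1 = (0.0000, -0.8944, 0.4472).
q_1·w_2 = 0.0000·3 + (-0.8944)·4 + 0.4472·1 = -3.1305.
u_2 = w_2 + 3.1305·q_1 = (3.0000, 1.2000, 2.4000).
‖u_2‖ = 4.0249, so q_2 = (0.7454, 0.2981, 0.5963).

Q = [[0.0000, 0.7454], [-0.8944, 0.2981], [0.4472, 0.5963]], R = [[4.4721, -3.1305], [0.0000, 4.0249]]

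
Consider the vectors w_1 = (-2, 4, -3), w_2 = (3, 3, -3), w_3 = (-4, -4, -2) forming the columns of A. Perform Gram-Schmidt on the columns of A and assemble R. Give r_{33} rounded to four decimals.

q_1 = w_1/‖w_1‖ = (-2, 4, -3)/5.3852 = (-0.3714, 0.7428, -0.5571).
r_{12} = q_1·w_2 = 2.7854.
u_2 = w_2 − 2.7854·q_1 = (4.0345, 0.9310, -1.4483).
‖u_2‖ = 4.3865, so q_2 = (0.9197, 0.2122, -0.3302).
r_{13} = q_1·w_3 = -0.3714; r_{23} = q_2·w_3 = -3.8677.
u_3 = w_3 + 0.3714·q_1 + 3.8677·q_2 = (-0.5806, -2.9032, -3.4839).
r_{33} = ‖u_3‖ = 4.5720.

r_{33} = 4.5720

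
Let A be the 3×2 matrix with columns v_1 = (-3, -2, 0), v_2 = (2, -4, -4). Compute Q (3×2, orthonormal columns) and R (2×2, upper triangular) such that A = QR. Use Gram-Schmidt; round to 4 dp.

v_1 = (-3, -2, 0); ‖v_1‖ = 3.6056, so q_1 = (-0.8321, -0.5547, 0.0000).
q_1·v_2 = (-0.8321)·2 + (-0.5547)·(-4) + 0.0000·(-4) = 0.5547.
u_2 = v_2 − 0.5547·q_1 = (2.4615, -3.6923, -4.0000).
‖u_2‖ = 5.9743, so q_2 = (0.4120, -0.6180, -0.6695).

Q = [[-0.8321, 0.4120], [-0.5547, -0.6180], [0.0000, -0.6695]], R = [[3.6056, 0.5547], [0.0000, 5.9743]]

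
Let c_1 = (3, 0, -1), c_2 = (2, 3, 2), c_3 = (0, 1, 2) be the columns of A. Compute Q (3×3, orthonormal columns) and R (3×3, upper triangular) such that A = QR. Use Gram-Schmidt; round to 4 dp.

e_1 = c_1/‖c_1‖ = (3, 0, -1)/3.1623 = (0.9487, 0.0000, -0.3162).
r_{12} = e_1·c_2 = 1.2649.
u_2 = c_2 − 1.2649·e_1 = (0.8000, 3.0000, 2.4000).
‖u_2‖ = 3.9243, so e_2 = (0.2039, 0.7645, 0.6116).
r_{13} = e_1·c_3 = -0.6325; r_{23} = e_2·c_3 = 1.9876.
u_3 = c_3 + 0.6325·e_1 − 1.9876·e_2 = (0.1948, -0.5195, 0.5844).
‖u_3‖ = 0.8058, so e_3 = (0.2417, -0.6447, 0.7252).

Q = [[0.9487, 0.2039, 0.2417], [0.0000, 0.7645, -0.6447], [-0.3162, 0.6116, 0.7252]], R = [[3.1623, 1.2649, -0.6325], [0.0000, 3.9243, 1.9876], [0.0000, 0.0000, 0.8058]]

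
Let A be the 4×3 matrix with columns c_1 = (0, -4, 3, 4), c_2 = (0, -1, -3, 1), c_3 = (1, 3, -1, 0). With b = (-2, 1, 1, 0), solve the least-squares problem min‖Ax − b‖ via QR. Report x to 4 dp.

x = (-0.0667, -0.3697, -0.0909)

c_1 = (0, -4, 3, 4); ‖c_1‖ = 6.4031, so e_1 = (0.0000, -0.6247, 0.4685, 0.6247).
e_1·c_2 = 0.0000·0 + (-0.6247)·(-1) + 0.4685·(-3) + 0.6247·1 = -0.1562.
u_2 = c_2 + 0.1562·e_1 = (0.0000, -1.0976, -2.9268, 1.0976).
‖u_2‖ = 3.3129, so e_2 = (0.0000, -0.3313, -0.8835, 0.3313).
e_1·c_3 = 0.0000·1 + (-0.6247)·3 + 0.4685·(-1) + 0.6247·0 = -2.3426; e_2·c_3 = 0.0000·1 + (-0.3313)·3 + (-0.8835)·(-1) + 0.3313·0 = -0.1104.
u_3 = c_3 + 2.3426·e_1 + 0.1104·e_2 = (1.0000, 1.5000, 0.0000, 1.5000).
‖u_3‖ = 2.3452, so e_3 = (0.4264, 0.6396, 0.0000, 0.6396).
Qᵀb = (-0.1562, -1.2147, -0.2132).
Back-substitute: x_3 = -0.2132/2.3452 = -0.0909.
x_2 = (-1.2147 + 0.1104·(-0.0909))/3.3129 = -0.3697.
x_1 = (-0.1562 + 0.1562·(-0.3697) + 2.3426·(-0.0909))/6.4031 = -0.0667.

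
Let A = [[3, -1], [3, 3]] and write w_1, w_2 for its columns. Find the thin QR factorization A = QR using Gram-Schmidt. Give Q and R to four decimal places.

Q = [[0.7071, -0.7071], [0.7071, 0.7071]], R = [[4.2426, 1.4142], [0.0000, 2.8284]]

q_1 = w_1/‖w_1‖ = (3, 3)/4.2426 = (0.7071, 0.7071).
r_{12} = q_1·w_2 = 1.4142.
u_2 = w_2 − 1.4142·q_1 = (-2.0000, 2.0000).
‖u_2‖ = 2.8284, so q_2 = (-0.7071, 0.7071).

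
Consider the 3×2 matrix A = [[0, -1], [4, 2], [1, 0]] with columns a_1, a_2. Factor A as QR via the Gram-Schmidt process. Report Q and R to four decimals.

Q = [[0.0000, -0.8997], [0.9701, 0.1059], [0.2425, -0.4234]], R = [[4.1231, 1.9403], [0.0000, 1.1114]]

a_1 = (0, 4, 1); ‖a_1‖ = 4.1231, so e_1 = (0.0000, 0.9701, 0.2425).
e_1·a_2 = 0.0000·(-1) + 0.9701·2 + 0.2425·0 = 1.9403.
u_2 = a_2 − 1.9403·e_1 = (-1.0000, 0.1176, -0.4706).
‖u_2‖ = 1.1114, so e_2 = (-0.8997, 0.1059, -0.4234).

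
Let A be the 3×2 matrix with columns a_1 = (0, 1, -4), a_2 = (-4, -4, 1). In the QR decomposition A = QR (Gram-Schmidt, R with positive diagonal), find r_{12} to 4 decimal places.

a_1 = (0, 1, -4); ‖a_1‖ = 4.1231, so q_1 = (0.0000, 0.2425, -0.9701).
r_{12} = q_1·a_2 = -1.9403.

r_{12} = -1.9403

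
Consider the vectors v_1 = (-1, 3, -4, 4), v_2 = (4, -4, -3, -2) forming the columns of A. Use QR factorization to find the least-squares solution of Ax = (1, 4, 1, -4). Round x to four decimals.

v_1 = (-1, 3, -4, 4); ‖v_1‖ = 6.4807, so q_1 = (-0.1543, 0.4629, -0.6172, 0.6172).
q_1·v_2 = (-0.1543)·4 + 0.4629·(-4) + (-0.6172)·(-3) + 0.6172·(-2) = -1.8516.
u_2 = v_2 + 1.8516·q_1 = (3.7143, -3.1429, -4.1429, -0.8571).
‖u_2‖ = 6.4476, so q_2 = (0.5761, -0.4874, -0.6425, -0.1329).
Qᵀb = (-1.3887, -1.4845).
Back-substitute: x_2 = -1.4845/6.4476 = -0.2302.
x_1 = (-1.3887 + 1.8516·(-0.2302))/6.4807 = -0.2801.

x = (-0.2801, -0.2302)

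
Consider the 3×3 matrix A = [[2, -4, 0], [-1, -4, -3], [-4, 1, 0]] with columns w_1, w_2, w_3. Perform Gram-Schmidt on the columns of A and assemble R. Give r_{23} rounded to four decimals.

w_1 = (2, -1, -4); ‖w_1‖ = 4.5826, so q_1 = (0.4364, -0.2182, -0.8729).
q_1·w_2 = 0.4364·(-4) + (-0.2182)·(-4) + (-0.8729)·1 = -1.7457.
u_2 = w_2 + 1.7457·q_1 = (-3.2381, -4.3810, -0.5238).
‖u_2‖ = 5.4729, so q_2 = (-0.5917, -0.8005, -0.0957).
r_{23} = q_2·w_3 = 2.4015.

r_{23} = 2.4015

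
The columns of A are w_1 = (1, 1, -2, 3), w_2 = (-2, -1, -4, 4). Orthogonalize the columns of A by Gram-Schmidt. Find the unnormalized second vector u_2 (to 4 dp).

u_2 = (-3.1333, -2.1333, -1.7333, 0.6000)

w_1 = (1, 1, -2, 3); ‖w_1‖ = 3.8730, so e_1 = (0.2582, 0.2582, -0.5164, 0.7746).
e_1·w_2 = 0.2582·(-2) + 0.2582·(-1) + (-0.5164)·(-4) + 0.7746·4 = 4.3894.
u_2 = w_2 − 4.3894·e_1 = (-3.1333, -2.1333, -1.7333, 0.6000).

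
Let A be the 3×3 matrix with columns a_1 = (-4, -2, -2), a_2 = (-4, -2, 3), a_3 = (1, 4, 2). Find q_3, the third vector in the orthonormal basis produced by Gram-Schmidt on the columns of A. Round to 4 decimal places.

a_1 = (-4, -2, -2); ‖a_1‖ = 4.8990, so q_1 = (-0.8165, -0.4082, -0.4082).
q_1·a_2 = (-0.8165)·(-4) + (-0.4082)·(-2) + (-0.4082)·3 = 2.8577.
u_2 = a_2 − 2.8577·q_1 = (-1.6667, -0.8333, 4.1667).
‖u_2‖ = 4.5644, so q_2 = (-0.3651, -0.1826, 0.9129).
q_1·a_3 = (-0.8165)·1 + (-0.4082)·4 + (-0.4082)·2 = -3.2660; q_2·a_3 = (-0.3651)·1 + (-0.1826)·4 + 0.9129·2 = 0.7303.
u_3 = a_3 + 3.2660·q_1 − 0.7303·q_2 = (-1.4000, 2.8000, 0.0000).
‖u_3‖ = 3.1305, so q_3 = (-0.4472, 0.8944, 0.0000).

q_3 = (-0.4472, 0.8944, 0.0000)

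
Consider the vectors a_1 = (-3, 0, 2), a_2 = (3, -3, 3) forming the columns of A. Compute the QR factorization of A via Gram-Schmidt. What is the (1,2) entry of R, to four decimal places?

a_1 = (-3, 0, 2); ‖a_1‖ = 3.6056, so e_1 = (-0.8321, 0.0000, 0.5547).
r_{12} = e_1·a_2 = -0.8321.

r_{12} = -0.8321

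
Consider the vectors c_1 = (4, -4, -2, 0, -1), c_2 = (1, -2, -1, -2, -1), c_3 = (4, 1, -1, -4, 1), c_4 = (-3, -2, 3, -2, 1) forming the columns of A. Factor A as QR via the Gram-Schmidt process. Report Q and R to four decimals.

q_1 = c_1/‖c_1‖ = (4, -4, -2, 0, -1)/6.0828 = (0.6576, -0.6576, -0.3288, 0.0000, -0.1644).
r_{12} = q_1·c_2 = 2.4660.
u_2 = c_2 − 2.4660·q_1 = (-0.6216, -0.3784, -0.1892, -2.0000, -0.5946).
‖u_2‖ = 2.2179, so q_2 = (-0.2803, -0.1706, -0.0853, -0.9018, -0.2681).
r_{13} = q_1·c_3 = 2.1372; r_{23} = q_2·c_3 = 2.1326.
u_3 = c_3 − 2.1372·q_1 − 2.1326·q_2 = (3.1923, 2.7692, -0.1154, -2.0769, 1.9231).
‖u_3‖ = 5.0877, so q_3 = (0.6275, 0.5443, -0.0227, -0.4082, 0.3780).
r_{14} = q_1·c_4 = -1.8084; r_{24} = q_2·c_4 = 2.4616; r_{34} = q_3·c_4 = -1.8446.
u_4 = c_4 + 1.8084·q_1 − 2.4616·q_2 + 1.8446·q_3 = (0.0365, -1.7652, 2.5736, -0.5332, 2.0599).
‖u_4‖ = 3.7773, so q_4 = (0.0097, -0.4673, 0.6813, -0.1412, 0.5453).

Q = [[0.6576, -0.2803, 0.6275, 0.0097], [-0.6576, -0.1706, 0.5443, -0.4673], [-0.3288, -0.0853, -0.0227, 0.6813], [0.0000, -0.9018, -0.4082, -0.1412], [-0.1644, -0.2681, 0.3780, 0.5453]], R = [[6.0828, 2.4660, 2.1372, -1.8084], [0.0000, 2.2179, 2.1326, 2.4616], [0.0000, 0.0000, 5.0877, -1.8446], [0.0000, 0.0000, 0.0000, 3.7773]]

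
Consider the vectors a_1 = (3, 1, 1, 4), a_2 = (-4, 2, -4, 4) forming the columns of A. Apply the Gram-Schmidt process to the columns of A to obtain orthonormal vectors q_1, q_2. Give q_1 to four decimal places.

a_1 = (3, 1, 1, 4); ‖a_1‖ = 5.1962, so q_1 = (0.5774, 0.1925, 0.1925, 0.7698).

q_1 = (0.5774, 0.1925, 0.1925, 0.7698)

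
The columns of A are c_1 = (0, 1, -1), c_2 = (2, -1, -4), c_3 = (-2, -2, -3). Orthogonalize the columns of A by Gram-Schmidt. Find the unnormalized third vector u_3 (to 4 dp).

c_1 = (0, 1, -1); ‖c_1‖ = 1.4142, so q_1 = (0.0000, 0.7071, -0.7071).
q_1·c_2 = 0.0000·2 + 0.7071·(-1) + (-0.7071)·(-4) = 2.1213.
u_2 = c_2 − 2.1213·q_1 = (2.0000, -2.5000, -2.5000).
‖u_2‖ = 4.0620, so q_2 = (0.4924, -0.6155, -0.6155).
q_1·c_3 = 0.0000·(-2) + 0.7071·(-2) + (-0.7071)·(-3) = 0.7071; q_2·c_3 = 0.4924·(-2) + (-0.6155)·(-2) + (-0.6155)·(-3) = 2.0926.
u_3 = c_3 − 0.7071·q_1 − 2.0926·q_2 = (-3.0303, -1.2121, -1.2121).

u_3 = (-3.0303, -1.2121, -1.2121)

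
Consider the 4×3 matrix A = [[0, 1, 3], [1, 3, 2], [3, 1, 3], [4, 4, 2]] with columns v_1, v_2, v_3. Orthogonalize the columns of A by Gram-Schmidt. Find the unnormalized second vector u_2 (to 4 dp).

u_2 = (1.0000, 2.1538, -1.5385, 0.6154)

v_1 = (0, 1, 3, 4); ‖v_1‖ = 5.0990, so e_1 = (0.0000, 0.1961, 0.5883, 0.7845).
e_1·v_2 = 0.0000·1 + 0.1961·3 + 0.5883·1 + 0.7845·4 = 4.3146.
u_2 = v_2 − 4.3146·e_1 = (1.0000, 2.1538, -1.5385, 0.6154).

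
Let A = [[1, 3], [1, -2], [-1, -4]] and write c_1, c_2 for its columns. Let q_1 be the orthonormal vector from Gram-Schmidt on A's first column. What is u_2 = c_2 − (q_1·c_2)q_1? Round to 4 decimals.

q_1 = c_1/‖c_1‖ = (1, 1, -1)/1.7321 = (0.5774, 0.5774, -0.5774).
r_{12} = q_1·c_2 = 2.8868.
u_2 = c_2 − 2.8868·q_1 = (1.3333, -3.6667, -2.3333).

u_2 = (1.3333, -3.6667, -2.3333)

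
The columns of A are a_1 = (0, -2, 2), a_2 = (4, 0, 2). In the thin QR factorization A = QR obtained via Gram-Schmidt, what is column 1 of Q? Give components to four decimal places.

a_1 = (0, -2, 2); ‖a_1‖ = 2.8284, so q_1 = (0.0000, -0.7071, 0.7071).

q_1 = (0.0000, -0.7071, 0.7071)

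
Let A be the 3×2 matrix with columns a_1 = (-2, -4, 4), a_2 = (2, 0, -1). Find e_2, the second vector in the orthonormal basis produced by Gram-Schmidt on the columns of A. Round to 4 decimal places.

e_2 = (0.8666, -0.4952, -0.0619)

a_1 = (-2, -4, 4); ‖a_1‖ = 6.0000, so e_1 = (-0.3333, -0.6667, 0.6667).
e_1·a_2 = (-0.3333)·2 + (-0.6667)·0 + 0.6667·(-1) = -1.3333.
u_2 = a_2 + 1.3333·e_1 = (1.5556, -0.8889, -0.1111).
‖u_2‖ = 1.7951, so e_2 = (0.8666, -0.4952, -0.0619).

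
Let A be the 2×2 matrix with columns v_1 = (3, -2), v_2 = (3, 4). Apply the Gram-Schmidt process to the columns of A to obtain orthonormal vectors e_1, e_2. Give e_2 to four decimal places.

e_2 = (0.5547, 0.8321)

v_1 = (3, -2); ‖v_1‖ = 3.6056, so e_1 = (0.8321, -0.5547).
e_1·v_2 = 0.8321·3 + (-0.5547)·4 = 0.2774.
u_2 = v_2 − 0.2774·e_1 = (2.7692, 4.1538).
‖u_2‖ = 4.9923, so e_2 = (0.5547, 0.8321).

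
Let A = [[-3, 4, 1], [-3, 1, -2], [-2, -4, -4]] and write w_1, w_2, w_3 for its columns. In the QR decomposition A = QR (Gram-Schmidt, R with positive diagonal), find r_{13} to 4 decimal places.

r_{13} = 2.3452

w_1 = (-3, -3, -2); ‖w_1‖ = 4.6904, so q_1 = (-0.6396, -0.6396, -0.4264).
r_{13} = q_1·w_3 = 2.3452.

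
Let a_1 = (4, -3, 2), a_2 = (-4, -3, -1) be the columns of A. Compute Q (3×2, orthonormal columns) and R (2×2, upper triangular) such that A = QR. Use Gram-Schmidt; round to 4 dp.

e_1 = a_1/‖a_1‖ = (4, -3, 2)/5.3852 = (0.7428, -0.5571, 0.3714).
r_{12} = e_1·a_2 = -1.6713.
u_2 = a_2 + 1.6713·e_1 = (-2.7586, -3.9310, -0.3793).
‖u_2‖ = 4.8174, so e_2 = (-0.5726, -0.8160, -0.0787).

Q = [[0.7428, -0.5726], [-0.5571, -0.8160], [0.3714, -0.0787]], R = [[5.3852, -1.6713], [0.0000, 4.8174]]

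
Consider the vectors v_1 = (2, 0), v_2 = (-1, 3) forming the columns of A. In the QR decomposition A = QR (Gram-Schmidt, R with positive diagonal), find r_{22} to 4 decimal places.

r_{22} = 3.0000

e_1 = v_1/‖v_1‖ = (2, 0)/2.0000 = (1.0000, 0.0000).
r_{12} = e_1·v_2 = -1.0000.
u_2 = v_2 + 1.0000·e_1 = (0.0000, 3.0000).
r_{22} = ‖u_2‖ = 3.0000.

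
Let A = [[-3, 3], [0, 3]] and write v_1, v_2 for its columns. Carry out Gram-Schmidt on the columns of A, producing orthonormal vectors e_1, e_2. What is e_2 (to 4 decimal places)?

e_2 = (0.0000, 1.0000)

v_1 = (-3, 0); ‖v_1‖ = 3.0000, so e_1 = (-1.0000, 0.0000).
e_1·v_2 = (-1.0000)·3 + 0.0000·3 = -3.0000.
u_2 = v_2 + 3.0000·e_1 = (0.0000, 3.0000).
‖u_2‖ = 3.0000, so e_2 = (0.0000, 1.0000).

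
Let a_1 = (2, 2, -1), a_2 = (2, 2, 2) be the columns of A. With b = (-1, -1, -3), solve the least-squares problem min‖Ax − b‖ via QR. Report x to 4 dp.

e_1 = a_1/‖a_1‖ = (2, 2, -1)/3.0000 = (0.6667, 0.6667, -0.3333).
r_{12} = e_1·a_2 = 2.0000.
u_2 = a_2 − 2.0000·e_1 = (0.6667, 0.6667, 2.6667).
‖u_2‖ = 2.8284, so e_2 = (0.2357, 0.2357, 0.9428).
Qᵀb = (-0.3333, -3.2998).
Back-substitute: x_2 = -3.2998/2.8284 = -1.1667.
x_1 = (-0.3333 − 2.0000·(-1.1667))/3.0000 = 0.6667.

x = (0.6667, -1.1667)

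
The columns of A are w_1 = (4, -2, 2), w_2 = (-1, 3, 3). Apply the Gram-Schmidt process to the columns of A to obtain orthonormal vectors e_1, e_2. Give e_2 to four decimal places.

e_1 = w_1/‖w_1‖ = (4, -2, 2)/4.8990 = (0.8165, -0.4082, 0.4082).
r_{12} = e_1·w_2 = -0.8165.
u_2 = w_2 + 0.8165·e_1 = (-0.3333, 2.6667, 3.3333).
‖u_2‖ = 4.2817, so e_2 = (-0.0778, 0.6228, 0.7785).

e_2 = (-0.0778, 0.6228, 0.7785)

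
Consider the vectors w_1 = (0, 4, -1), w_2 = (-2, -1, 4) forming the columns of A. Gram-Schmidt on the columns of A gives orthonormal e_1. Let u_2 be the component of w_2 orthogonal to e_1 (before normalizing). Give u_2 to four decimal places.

w_1 = (0, 4, -1); ‖w_1‖ = 4.1231, so e_1 = (0.0000, 0.9701, -0.2425).
e_1·w_2 = 0.0000·(-2) + 0.9701·(-1) + (-0.2425)·4 = -1.9403.
u_2 = w_2 + 1.9403·e_1 = (-2.0000, 0.8824, 3.5294).

u_2 = (-2.0000, 0.8824, 3.5294)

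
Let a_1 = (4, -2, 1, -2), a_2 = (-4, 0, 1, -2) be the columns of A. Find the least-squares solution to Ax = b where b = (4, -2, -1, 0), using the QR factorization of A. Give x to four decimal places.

x = (0.5248, -0.5347)

a_1 = (4, -2, 1, -2); ‖a_1‖ = 5.0000, so e_1 = (0.8000, -0.4000, 0.2000, -0.4000).
e_1·a_2 = 0.8000·(-4) + (-0.4000)·0 + 0.2000·1 + (-0.4000)·(-2) = -2.2000.
u_2 = a_2 + 2.2000·e_1 = (-2.2400, -0.8800, 1.4400, -2.8800).
‖u_2‖ = 4.0200, so e_2 = (-0.5572, -0.2189, 0.3582, -0.7164).
Qᵀb = (3.8000, -2.1493).
Back-substitute: x_2 = -2.1493/4.0200 = -0.5347.
x_1 = (3.8000 + 2.2000·(-0.5347))/5.0000 = 0.5248.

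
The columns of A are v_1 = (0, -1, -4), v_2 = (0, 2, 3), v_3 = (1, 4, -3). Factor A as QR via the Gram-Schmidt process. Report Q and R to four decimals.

v_1 = (0, -1, -4); ‖v_1‖ = 4.1231, so e_1 = (0.0000, -0.2425, -0.9701).
e_1·v_2 = 0.0000·0 + (-0.2425)·2 + (-0.9701)·3 = -3.3955.
u_2 = v_2 + 3.3955·e_1 = (0.0000, 1.1765, -0.2941).
‖u_2‖ = 1.2127, so e_2 = (0.0000, 0.9701, -0.2425).
e_1·v_3 = 0.0000·1 + (-0.2425)·4 + (-0.9701)·(-3) = 1.9403; e_2·v_3 = 0.0000·1 + 0.9701·4 + (-0.2425)·(-3) = 4.6082.
u_3 = v_3 − 1.9403·e_1 − 4.6082·e_2 = (1.0000, 0.0000, 0.0000).
‖u_3‖ = 1.0000, so e_3 = (1.0000, 0.0000, 0.0000).

Q = [[0.0000, 0.0000, 1.0000], [-0.2425, 0.9701, 0.0000], [-0.9701, -0.2425, 0.0000]], R = [[4.1231, -3.3955, 1.9403], [0.0000, 1.2127, 4.6082], [0.0000, 0.0000, 1.0000]]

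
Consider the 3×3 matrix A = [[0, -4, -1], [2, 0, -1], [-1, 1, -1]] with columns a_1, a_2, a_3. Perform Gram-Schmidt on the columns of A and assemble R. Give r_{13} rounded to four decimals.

e_1 = a_1/‖a_1‖ = (0, 2, -1)/2.2361 = (0.0000, 0.8944, -0.4472).
r_{13} = e_1·a_3 = -0.4472.

r_{13} = -0.4472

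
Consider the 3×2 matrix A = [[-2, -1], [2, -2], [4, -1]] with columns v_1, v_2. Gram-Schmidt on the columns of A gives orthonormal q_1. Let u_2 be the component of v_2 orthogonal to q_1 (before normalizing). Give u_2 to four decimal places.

v_1 = (-2, 2, 4); ‖v_1‖ = 4.8990, so q_1 = (-0.4082, 0.4082, 0.8165).
q_1·v_2 = (-0.4082)·(-1) + 0.4082·(-2) + 0.8165·(-1) = -1.2247.
u_2 = v_2 + 1.2247·q_1 = (-1.5000, -1.5000, 0.0000).

u_2 = (-1.5000, -1.5000, 0.0000)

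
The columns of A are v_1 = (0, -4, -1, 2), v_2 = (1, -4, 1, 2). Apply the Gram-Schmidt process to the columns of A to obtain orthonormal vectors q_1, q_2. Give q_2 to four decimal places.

v_1 = (0, -4, -1, 2); ‖v_1‖ = 4.5826, so q_1 = (0.0000, -0.8729, -0.2182, 0.4364).
q_1·v_2 = 0.0000·1 + (-0.8729)·(-4) + (-0.2182)·1 + 0.4364·2 = 4.1461.
u_2 = v_2 − 4.1461·q_1 = (1.0000, -0.3810, 1.9048, 0.1905).
‖u_2‖ = 2.1931, so q_2 = (0.4560, -0.1737, 0.8685, 0.0869).

q_2 = (0.4560, -0.1737, 0.8685, 0.0869)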